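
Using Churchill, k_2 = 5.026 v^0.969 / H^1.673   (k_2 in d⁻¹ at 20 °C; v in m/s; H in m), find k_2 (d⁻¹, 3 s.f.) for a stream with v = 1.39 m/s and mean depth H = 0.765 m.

k_2 = 5.026 × 1.39^0.969 / 0.765^1.673 = 5.026 × 1.376 / 0.6388 = 10.83 d⁻¹.

k_2 ≈ 10.8 d⁻¹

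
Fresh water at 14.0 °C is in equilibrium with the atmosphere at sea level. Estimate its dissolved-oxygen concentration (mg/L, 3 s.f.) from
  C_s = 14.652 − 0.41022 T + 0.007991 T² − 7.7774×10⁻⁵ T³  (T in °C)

C_s ≈ 10.3 mg/L

C_s = 14.652 − 0.41022×14.0 + 0.007991×14.0² − 7.7774×10⁻⁵×14.0³ = 10.26 mg/L.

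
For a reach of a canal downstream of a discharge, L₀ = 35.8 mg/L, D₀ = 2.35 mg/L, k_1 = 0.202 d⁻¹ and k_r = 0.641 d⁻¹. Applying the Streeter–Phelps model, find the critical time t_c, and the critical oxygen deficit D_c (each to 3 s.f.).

t_c ≈ 2.28 d; D_c ≈ 7.12 mg/L

At the critical point dD/dt = 0, so k_1 L₀ e^(−k_1 t) = k_r D. Substituting D(t) from the Streeter–Phelps equation and solving for t gives
t_c = ln[(k_r/k_1)(1 − D₀(k_r−k_1)/(k_1 L₀))] / (k_r−k_1).
Here k_r−k_1 = 0.4390 d⁻¹ and 1 − D₀(k_r−k_1)/(k_1 L₀) = 1 − 2.35×0.4390/(0.202×35.8) = 0.8573, so
t_c = ln(3.173 × 0.8573) / 0.4390 = 1.001 / 0.4390 = 2.280 d.
L(t_c) = L₀ e^(−k_1 t_c) = 35.8 × 0.6310 = 22.59 mg/L, and at the critical point k_r D_c = k_1 L, so D_c = (0.202/0.641) × 22.59 = 7.118 mg/L.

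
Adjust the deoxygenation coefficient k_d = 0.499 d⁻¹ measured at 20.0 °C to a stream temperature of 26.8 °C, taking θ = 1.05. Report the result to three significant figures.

k_d(T₂) = k_d(T₁) · θ^(T₂−T₁) = 0.499 × 1.05^(26.8−20.0)
= 0.499 × 1.05^6.80 = 0.499 × 1.393 = 0.6953 d⁻¹.

k_d ≈ 0.695 d⁻¹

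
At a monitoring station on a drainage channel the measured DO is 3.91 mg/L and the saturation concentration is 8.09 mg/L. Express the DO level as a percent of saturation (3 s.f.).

48.3 % saturation

% saturation = C/C_s × 100 = 3.91/8.09 × 100 = 48.3 %.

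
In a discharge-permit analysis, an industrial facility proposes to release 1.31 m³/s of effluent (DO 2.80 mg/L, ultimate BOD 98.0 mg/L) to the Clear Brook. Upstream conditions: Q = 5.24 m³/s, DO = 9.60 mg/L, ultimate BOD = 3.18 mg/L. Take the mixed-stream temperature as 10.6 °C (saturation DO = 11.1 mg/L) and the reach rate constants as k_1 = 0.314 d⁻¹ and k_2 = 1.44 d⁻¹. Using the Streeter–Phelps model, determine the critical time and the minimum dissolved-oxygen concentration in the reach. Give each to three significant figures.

t_c ≈ 0.800 d; minimum DO ≈ 7.34 mg/L

Mixed DO = (5.24×9.60 + 1.31×2.80)/(5.24+1.31) = 53.97/6.550 = 8.240 mg/L.
Mixed L₀ = (5.24×3.18 + 1.31×98.0)/(6.550) = 145.0/6.550 = 22.14 mg/L.
Initial deficit D₀ = C_s − DO₀ = 11.1 − 8.240 = 2.860 mg/L.
t_c = (1/1.126) ln[(1.44/0.314)(1 − 2.860×1.126/(0.314×22.14))] = 0.8881 × ln(2.462) = 0.8002 d.
D_c = (0.314/1.44) × 22.14 × e^(−0.314×0.8002) = 0.2181 × 22.14 × 0.7778 = 3.756 mg/L.
Minimum DO = 11.1 − 3.756 = 7.344 mg/L.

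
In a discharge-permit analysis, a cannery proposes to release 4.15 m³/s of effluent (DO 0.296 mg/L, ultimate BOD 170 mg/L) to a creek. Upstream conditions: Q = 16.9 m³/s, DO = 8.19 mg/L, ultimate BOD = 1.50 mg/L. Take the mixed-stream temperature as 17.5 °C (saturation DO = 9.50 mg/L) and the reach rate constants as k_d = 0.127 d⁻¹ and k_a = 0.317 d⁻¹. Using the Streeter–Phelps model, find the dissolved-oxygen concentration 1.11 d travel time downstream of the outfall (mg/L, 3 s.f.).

Mixed DO = (16.9×8.19 + 4.15×0.296)/(16.9+4.15) = 139.6/21.05 = 6.634 mg/L.
Mixed L₀ = (16.9×1.50 + 4.15×170)/(21.05) = 730.9/21.05 = 34.72 mg/L.
Initial deficit D₀ = C_s − DO₀ = 9.50 − 6.634 = 2.866 mg/L.
D(1.11) = [0.127×34.72/(0.317−0.127)](e^(−0.127×1.11) − e^(−0.317×1.11)) + 2.866 e^(−0.317×1.11)
= 23.21 × (0.8685 − 0.7034) + 2.866 × 0.7034 = 5.849 mg/L.
DO = 9.50 − 5.849 = 3.651 mg/L.

DO ≈ 3.65 mg/L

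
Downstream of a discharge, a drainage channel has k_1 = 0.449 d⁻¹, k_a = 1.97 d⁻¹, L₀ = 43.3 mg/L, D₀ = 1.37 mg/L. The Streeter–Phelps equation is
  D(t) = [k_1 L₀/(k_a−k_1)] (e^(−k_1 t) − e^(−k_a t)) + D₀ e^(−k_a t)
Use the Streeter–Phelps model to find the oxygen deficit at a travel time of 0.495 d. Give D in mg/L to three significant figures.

k_1 L₀/(k_a−k_1) = 0.449×43.3/(1.97−0.449) = 19.44/1.521 = 12.78 mg/L.
e^(−k_1 t) = e^(−0.449×0.4950) = 0.8007; e^(−k_a t) = e^(−1.97×0.4950) = 0.3771.
D = 12.78 × (0.8007 − 0.3771) + 1.37 × 0.3771 = 5.414 + 0.5167 = 5.931 mg/L.

D ≈ 5.93 mg/L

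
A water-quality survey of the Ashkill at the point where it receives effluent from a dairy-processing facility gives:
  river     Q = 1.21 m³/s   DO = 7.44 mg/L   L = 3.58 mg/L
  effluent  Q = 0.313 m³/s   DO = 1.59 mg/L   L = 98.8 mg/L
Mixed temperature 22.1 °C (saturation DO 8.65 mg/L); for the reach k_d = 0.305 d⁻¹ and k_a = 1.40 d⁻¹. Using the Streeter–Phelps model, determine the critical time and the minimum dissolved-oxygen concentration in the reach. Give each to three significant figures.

Mixed DO = (1.21×7.44 + 0.313×1.59)/(1.21+0.313) = 9.500/1.523 = 6.238 mg/L.
Mixed L₀ = (1.21×3.58 + 0.313×98.8)/(1.523) = 35.26/1.523 = 23.15 mg/L.
Initial deficit D₀ = C_s − DO₀ = 8.65 − 6.238 = 2.412 mg/L.
t_c = (1/1.095) ln[(1.40/0.305)(1 − 2.412×1.095/(0.305×23.15))] = 0.9132 × ln(2.873) = 0.9638 d.
D_c = (0.305/1.40) × 23.15 × e^(−0.305×0.9638) = 0.2179 × 23.15 × 0.7453 = 3.759 mg/L.
Minimum DO = 8.65 − 3.759 = 4.891 mg/L.

t_c ≈ 0.964 d; minimum DO ≈ 4.89 mg/L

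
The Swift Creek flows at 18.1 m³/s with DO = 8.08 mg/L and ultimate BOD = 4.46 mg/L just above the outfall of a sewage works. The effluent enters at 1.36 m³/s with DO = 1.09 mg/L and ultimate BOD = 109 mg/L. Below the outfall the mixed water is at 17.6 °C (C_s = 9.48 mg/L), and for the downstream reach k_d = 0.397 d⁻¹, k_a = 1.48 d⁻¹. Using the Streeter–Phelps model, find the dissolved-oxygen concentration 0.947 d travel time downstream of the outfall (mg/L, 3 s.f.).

Mixed DO = (18.1×8.08 + 1.36×1.09)/(18.1+1.36) = 147.7/19.46 = 7.591 mg/L.
Mixed L₀ = (18.1×4.46 + 1.36×109)/(19.46) = 229.0/19.46 = 11.77 mg/L.
Initial deficit D₀ = C_s − DO₀ = 9.48 − 7.591 = 1.889 mg/L.
D(0.947) = [0.397×11.77/(1.48−0.397)](e^(−0.397×0.947) − e^(−1.48×0.947)) + 1.889 e^(−1.48×0.947)
= 4.313 × (0.6866 − 0.2462) + 1.889 × 0.2462 = 2.365 mg/L.
DO = 9.48 − 2.365 = 7.115 mg/L.

DO ≈ 7.12 mg/L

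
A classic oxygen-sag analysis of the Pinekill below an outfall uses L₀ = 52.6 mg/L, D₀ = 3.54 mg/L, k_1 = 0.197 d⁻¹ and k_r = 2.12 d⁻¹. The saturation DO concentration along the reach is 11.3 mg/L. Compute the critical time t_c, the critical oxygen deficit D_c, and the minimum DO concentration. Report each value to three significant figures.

With k_r/k_1 = 10.76 and 1 − D₀(k_r−k_1)/(k_1 L₀) = 0.3431,
t_c = ln(10.76 × 0.3431) / (2.12 − 0.197) = ln(3.692) / 1.923 = 1.306/1.923 = 0.6792 d.
L(t_c) = L₀ e^(−k_1 t_c) = 52.6 × 0.8748 = 46.01 mg/L, and at the critical point k_r D_c = k_1 L, so D_c = (0.197/2.12) × 46.01 = 4.276 mg/L.
Minimum DO = C_s − D_c = 11.3 − 4.276 = 7.024 mg/L.

t_c ≈ 0.679 d; D_c ≈ 4.28 mg/L; min DO ≈ 7.02 mg/L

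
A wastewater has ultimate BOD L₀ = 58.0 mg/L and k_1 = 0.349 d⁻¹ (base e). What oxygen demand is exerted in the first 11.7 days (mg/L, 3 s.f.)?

y_t = L₀(1 − e^(−k_1 t)) = 58.0 × (1 − e^(−0.349×11.7))
= 58.0 × (1 − 0.01685) = 58.0 × 0.9831 = 57.02 mg/L.

y ≈ 57.0 mg/L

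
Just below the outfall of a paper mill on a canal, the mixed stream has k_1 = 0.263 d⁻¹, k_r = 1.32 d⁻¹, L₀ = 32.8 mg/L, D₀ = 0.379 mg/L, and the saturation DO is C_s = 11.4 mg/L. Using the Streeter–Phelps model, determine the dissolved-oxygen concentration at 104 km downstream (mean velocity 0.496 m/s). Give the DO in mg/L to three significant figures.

Travel time t = x/v = 104 km / (0.496 m/s) = 104000 m / 0.496 m/s = 209700 s = 2.427 d.
k_1 L₀/(k_r−k_1) = 0.263×32.8/(1.32−0.263) = 8.626/1.057 = 8.161 mg/L.
e^(−k_1 t) = e^(−0.263×2.427) = 0.5282; e^(−k_r t) = e^(−1.32×2.427) = 0.04062.
D = 8.161 × (0.5282 − 0.04062) + 0.379 × 0.04062 = 3.979 + 0.01540 = 3.995 mg/L.
DO = C_s − D = 11.4 − 3.995 = 7.405 mg/L.

DO ≈ 7.41 mg/L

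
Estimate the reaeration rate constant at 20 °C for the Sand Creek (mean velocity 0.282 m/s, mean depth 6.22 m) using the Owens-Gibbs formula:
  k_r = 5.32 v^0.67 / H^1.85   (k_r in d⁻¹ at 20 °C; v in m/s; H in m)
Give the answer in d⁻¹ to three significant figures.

k_r = 5.32 × 0.282^0.67 / 6.22^1.85 = 5.32 × 0.4282 / 29.41 = 0.07746 d⁻¹.

k_r ≈ 0.0775 d⁻¹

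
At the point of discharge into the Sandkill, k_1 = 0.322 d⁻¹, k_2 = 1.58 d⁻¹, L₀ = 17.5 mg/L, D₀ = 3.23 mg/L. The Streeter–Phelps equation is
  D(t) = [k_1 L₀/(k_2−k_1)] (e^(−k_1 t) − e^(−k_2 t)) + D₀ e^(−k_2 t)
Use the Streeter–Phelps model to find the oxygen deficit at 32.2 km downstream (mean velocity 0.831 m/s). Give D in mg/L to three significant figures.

D ≈ 3.26 mg/L

Travel time t = x/v = 32.2 km / (0.831 m/s) = 32200 m / 0.831 m/s = 38750 s = 0.4485 d.
k_1 L₀/(k_2−k_1) = 0.322×17.5/(1.58−0.322) = 5.635/1.258 = 4.479 mg/L.
e^(−k_1 t) = e^(−0.322×0.4485) = 0.8655; e^(−k_2 t) = e^(−1.58×0.4485) = 0.4923.
D = 4.479 × (0.8655 − 0.4923) + 3.23 × 0.4923 = 1.672 + 1.590 = 3.262 mg/L.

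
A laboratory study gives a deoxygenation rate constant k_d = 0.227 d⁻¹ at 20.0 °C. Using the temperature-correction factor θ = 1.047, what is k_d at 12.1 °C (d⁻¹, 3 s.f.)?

k_d(T₂) = k_d(T₁) · θ^(T₂−T₁) = 0.227 × 1.047^(12.1−20.0)
= 0.227 × 1.047^-7.90 = 0.227 × 0.6957 = 0.1579 d⁻¹.

k_d ≈ 0.158 d⁻¹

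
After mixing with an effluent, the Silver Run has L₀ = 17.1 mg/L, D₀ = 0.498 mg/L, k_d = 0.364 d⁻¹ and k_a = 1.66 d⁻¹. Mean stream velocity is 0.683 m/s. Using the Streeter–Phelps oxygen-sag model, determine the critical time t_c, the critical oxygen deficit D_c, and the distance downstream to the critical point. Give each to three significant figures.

t_c ≈ 1.09 d; D_c ≈ 2.52 mg/L; x_c ≈ 64.1 km

With k_a/k_d = 4.560 and 1 − D₀(k_a−k_d)/(k_d L₀) = 0.8963,
t_c = ln(4.560 × 0.8963) / (1.66 − 0.364) = ln(4.088) / 1.296 = 1.408/1.296 = 1.086 d.
L(t_c) = L₀ e^(−k_d t_c) = 17.1 × 0.6734 = 11.51 mg/L, and at the critical point k_a D_c = k_d L, so D_c = (0.364/1.66) × 11.51 = 2.525 mg/L.
x_c = v t_c = 0.683 m/s × 1.086 d × 86400 s/d = 64110 m ≈ 64.1 km.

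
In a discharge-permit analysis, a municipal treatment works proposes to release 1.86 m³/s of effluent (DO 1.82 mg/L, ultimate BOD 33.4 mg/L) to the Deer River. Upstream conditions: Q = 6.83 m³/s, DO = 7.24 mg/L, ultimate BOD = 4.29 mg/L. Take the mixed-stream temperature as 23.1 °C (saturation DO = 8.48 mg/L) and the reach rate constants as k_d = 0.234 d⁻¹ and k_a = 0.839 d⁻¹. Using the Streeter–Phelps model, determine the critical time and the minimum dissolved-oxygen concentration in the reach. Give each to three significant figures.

Mixed DO = (6.83×7.24 + 1.86×1.82)/(6.83+1.86) = 52.83/8.690 = 6.080 mg/L.
Mixed L₀ = (6.83×4.29 + 1.86×33.4)/(8.690) = 91.42/8.690 = 10.52 mg/L.
Initial deficit D₀ = C_s − DO₀ = 8.48 − 6.080 = 2.400 mg/L.
t_c = (1/0.6050) ln[(0.839/0.234)(1 − 2.400×0.6050/(0.234×10.52))] = 1.653 × ln(1.471) = 0.6375 d.
D_c = (0.234/0.839) × 10.52 × e^(−0.234×0.6375) = 0.2789 × 10.52 × 0.8614 = 2.528 mg/L.
Minimum DO = 8.48 − 2.528 = 5.952 mg/L.

t_c ≈ 0.638 d; minimum DO ≈ 5.95 mg/L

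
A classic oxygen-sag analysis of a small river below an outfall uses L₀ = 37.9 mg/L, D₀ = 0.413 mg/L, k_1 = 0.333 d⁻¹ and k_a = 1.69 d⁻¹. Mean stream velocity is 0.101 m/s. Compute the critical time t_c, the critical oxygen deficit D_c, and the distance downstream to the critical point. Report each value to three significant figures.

At the critical point dD/dt = 0, so k_1 L₀ e^(−k_1 t) = k_a D. Substituting D(t) from the Streeter–Phelps equation and solving for t gives
t_c = ln[(k_a/k_1)(1 − D₀(k_a−k_1)/(k_1 L₀))] / (k_a−k_1).
Here k_a−k_1 = 1.357 d⁻¹ and 1 − D₀(k_a−k_1)/(k_1 L₀) = 1 − 0.413×1.357/(0.333×37.9) = 0.9556, so
t_c = ln(5.075 × 0.9556) / 1.357 = 1.579 / 1.357 = 1.164 d.
L(t_c) = L₀ e^(−k_1 t_c) = 37.9 × 0.6788 = 25.73 mg/L, and at the critical point k_a D_c = k_1 L, so D_c = (0.333/1.69) × 25.73 = 5.069 mg/L.
x_c = v t_c = 0.101 m/s × 1.164 d × 86400 s/d = 10150 m ≈ 10.2 km.

t_c ≈ 1.16 d; D_c ≈ 5.07 mg/L; x_c ≈ 10.2 km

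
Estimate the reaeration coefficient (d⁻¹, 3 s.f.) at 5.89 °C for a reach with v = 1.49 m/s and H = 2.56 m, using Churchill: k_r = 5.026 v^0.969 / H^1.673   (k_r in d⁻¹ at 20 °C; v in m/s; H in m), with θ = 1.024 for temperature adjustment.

k_r ≈ 1.10 d⁻¹

k_r(20) = 5.026 × 1.49^0.969 / 2.56^1.673 = 5.026 × 1.472 / 4.819 = 1.535 d⁻¹.
k_r(5.89) = 1.535 × 1.024^(5.89−20) = 1.535 × 0.7156 = 1.098 d⁻¹.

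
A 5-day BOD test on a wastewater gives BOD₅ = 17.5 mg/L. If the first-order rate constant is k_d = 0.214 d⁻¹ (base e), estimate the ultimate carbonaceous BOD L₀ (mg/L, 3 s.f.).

L₀ ≈ 26.6 mg/L

BOD₅ = L₀(1 − e^(−5k_d)) ⇒ L₀ = BOD₅ / (1 − e^(−5×0.214))
= 17.5 / (1 − 0.3430) = 17.5 / 0.6570 = 26.64 mg/L.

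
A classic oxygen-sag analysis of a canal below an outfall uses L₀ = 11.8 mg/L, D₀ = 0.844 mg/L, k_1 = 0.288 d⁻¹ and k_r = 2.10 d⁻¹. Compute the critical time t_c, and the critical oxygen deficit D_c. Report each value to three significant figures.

With k_r/k_1 = 7.292 and 1 − D₀(k_r−k_1)/(k_1 L₀) = 0.5500,
t_c = ln(7.292 × 0.5500) / (2.10 − 0.288) = ln(4.010) / 1.812 = 1.389/1.812 = 0.7665 d.
L(t_c) = L₀ e^(−k_1 t_c) = 11.8 × 0.8019 = 9.463 mg/L, and at the critical point k_r D_c = k_1 L, so D_c = (0.288/2.10) × 9.463 = 1.298 mg/L.

t_c ≈ 0.766 d; D_c ≈ 1.30 mg/L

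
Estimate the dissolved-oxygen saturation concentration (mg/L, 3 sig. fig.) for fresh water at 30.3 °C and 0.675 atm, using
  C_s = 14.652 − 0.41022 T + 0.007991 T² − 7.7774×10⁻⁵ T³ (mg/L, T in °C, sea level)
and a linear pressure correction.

C_s ≈ 4.99 mg/L

At sea level: C_s = 14.652 − 0.41022×30.3 + 0.007991×30.3² − 7.7774×10⁻⁵×30.3³ = 7.395 mg/L.
Pressure correction: C_s' = 7.395 × 0.675 = 4.992 mg/L.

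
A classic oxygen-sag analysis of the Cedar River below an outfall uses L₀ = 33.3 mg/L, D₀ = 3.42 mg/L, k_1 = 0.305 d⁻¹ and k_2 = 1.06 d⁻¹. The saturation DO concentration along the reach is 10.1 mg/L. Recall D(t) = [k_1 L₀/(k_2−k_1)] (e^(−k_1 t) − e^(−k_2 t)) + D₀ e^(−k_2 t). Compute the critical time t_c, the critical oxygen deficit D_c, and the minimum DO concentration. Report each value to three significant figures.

t_c ≈ 1.26 d; D_c ≈ 6.52 mg/L; min DO ≈ 3.58 mg/L

t_c = [1/(k_2−k_1)] ln[(k_2/k_1)(1 − D₀(k_2−k_1)/(k_1 L₀))]
= [1/(1.06−0.305)] ln[(1.06/0.305)(1 − 3.42×0.7550/(0.305×33.3))]
= (1/0.7550) ln[3.475 × 0.7458] = 1.325 × ln(2.592) = 1.325 × 0.9524 = 1.261 d.
D_c = (k_1/k_2) L₀ e^(−k_1 t_c) = (0.305/1.06) × 33.3 × e^(−0.305×1.261) = 0.2877 × 33.3 × 0.6806 = 6.522 mg/L.
Minimum DO = C_s − D_c = 10.1 − 6.522 = 3.578 mg/L.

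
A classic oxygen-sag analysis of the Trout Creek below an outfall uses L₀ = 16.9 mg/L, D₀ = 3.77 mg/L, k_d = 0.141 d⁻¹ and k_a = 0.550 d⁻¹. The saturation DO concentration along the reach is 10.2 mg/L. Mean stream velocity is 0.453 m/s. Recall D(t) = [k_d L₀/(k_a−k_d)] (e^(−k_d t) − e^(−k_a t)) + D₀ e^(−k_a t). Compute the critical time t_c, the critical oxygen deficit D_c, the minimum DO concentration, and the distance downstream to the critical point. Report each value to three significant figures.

t_c ≈ 0.782 d; D_c ≈ 3.88 mg/L; min DO ≈ 6.32 mg/L; x_c ≈ 30.6 km

t_c = [1/(k_a−k_d)] ln[(k_a/k_d)(1 − D₀(k_a−k_d)/(k_d L₀))]
= [1/(0.550−0.141)] ln[(0.550/0.141)(1 − 3.77×0.4090/(0.141×16.9))]
= (1/0.4090) ln[3.901 × 0.3529] = 2.445 × ln(1.377) = 2.445 × 0.3196 = 0.7815 d.
L(t_c) = L₀ e^(−k_d t_c) = 16.9 × 0.8957 = 15.14 mg/L, and at the critical point k_a D_c = k_d L, so D_c = (0.141/0.550) × 15.14 = 3.880 mg/L.
Minimum DO = C_s − D_c = 10.2 − 3.880 = 6.320 mg/L.
x_c = v t_c = 0.453 m/s × 0.7815 d × 86400 s/d = 30590 m ≈ 30.6 km.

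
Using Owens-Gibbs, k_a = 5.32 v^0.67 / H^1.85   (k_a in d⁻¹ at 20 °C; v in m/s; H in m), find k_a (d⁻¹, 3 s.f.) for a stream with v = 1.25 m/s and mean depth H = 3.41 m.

k_a = 5.32 × 1.25^0.67 / 3.41^1.85 = 5.32 × 1.161 / 9.674 = 0.6386 d⁻¹.

k_a ≈ 0.639 d⁻¹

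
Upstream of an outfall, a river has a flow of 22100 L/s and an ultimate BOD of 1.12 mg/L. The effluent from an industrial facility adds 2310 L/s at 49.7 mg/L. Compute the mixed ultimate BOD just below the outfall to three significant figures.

5.72 mg/L

Flow-weighted mixing: C = (Q_r C_r + Q_w C_w)/(Q_r + Q_w)
= (22100×1.12 + 2310×49.7)/(22100 + 2310) = 139600/24410 = 5.717 mg/L.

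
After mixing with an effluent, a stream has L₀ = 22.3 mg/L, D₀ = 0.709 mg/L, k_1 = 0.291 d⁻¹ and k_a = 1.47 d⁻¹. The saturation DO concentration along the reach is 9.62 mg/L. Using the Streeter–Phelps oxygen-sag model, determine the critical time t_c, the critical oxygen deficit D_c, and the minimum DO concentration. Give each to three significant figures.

t_c ≈ 1.26 d; D_c ≈ 3.06 mg/L; min DO ≈ 6.56 mg/L

t_c = [1/(k_a−k_1)] ln[(k_a/k_1)(1 − D₀(k_a−k_1)/(k_1 L₀))]
= [1/(1.47−0.291)] ln[(1.47/0.291)(1 − 0.709×1.179/(0.291×22.3))]
= (1/1.179) ln[5.052 × 0.8712] = 0.8482 × ln(4.401) = 0.8482 × 1.482 = 1.257 d.
D_c = (k_1/k_a) L₀ e^(−k_1 t_c) = (0.291/1.47) × 22.3 × e^(−0.291×1.257) = 0.1980 × 22.3 × 0.6937 = 3.062 mg/L.
Minimum DO = C_s − D_c = 9.62 − 3.062 = 6.558 mg/L.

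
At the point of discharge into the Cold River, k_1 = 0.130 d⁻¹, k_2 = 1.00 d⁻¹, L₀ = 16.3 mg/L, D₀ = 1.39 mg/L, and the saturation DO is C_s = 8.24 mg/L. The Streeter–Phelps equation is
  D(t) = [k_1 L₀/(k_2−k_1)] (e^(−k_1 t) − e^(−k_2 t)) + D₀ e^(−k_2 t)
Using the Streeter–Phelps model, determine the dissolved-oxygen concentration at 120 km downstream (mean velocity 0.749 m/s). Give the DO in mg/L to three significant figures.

Travel time t = x/v = 120 km / (0.749 m/s) = 120000 m / 0.749 m/s = 160200 s = 1.854 d.
k_1 L₀/(k_2−k_1) = 0.130×16.3/(1.00−0.130) = 2.119/0.8700 = 2.436 mg/L.
e^(−k_1 t) = e^(−0.130×1.854) = 0.7858; e^(−k_2 t) = e^(−1.00×1.854) = 0.1566.
D = 2.436 × (0.7858 − 0.1566) + 1.39 × 0.1566 = 1.533 + 0.2176 = 1.750 mg/L.
DO = C_s − D = 8.24 − 1.750 = 6.490 mg/L.

DO ≈ 6.49 mg/L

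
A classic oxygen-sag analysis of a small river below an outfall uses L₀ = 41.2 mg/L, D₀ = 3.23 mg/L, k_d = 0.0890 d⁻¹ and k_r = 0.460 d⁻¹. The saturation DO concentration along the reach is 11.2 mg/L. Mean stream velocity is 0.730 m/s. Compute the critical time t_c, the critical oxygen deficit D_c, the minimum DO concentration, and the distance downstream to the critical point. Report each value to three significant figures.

t_c ≈ 3.36 d; D_c ≈ 5.91 mg/L; min DO ≈ 5.29 mg/L; x_c ≈ 212 km

At the critical point dD/dt = 0, so k_d L₀ e^(−k_d t) = k_r D. Substituting D(t) from the Streeter–Phelps equation and solving for t gives
t_c = ln[(k_r/k_d)(1 − D₀(k_r−k_d)/(k_d L₀))] / (k_r−k_d).
Here k_r−k_d = 0.3710 d⁻¹ and 1 − D₀(k_r−k_d)/(k_d L₀) = 1 − 3.23×0.3710/(0.0890×41.2) = 0.6732, so
t_c = ln(5.169 × 0.6732) / 0.3710 = 1.247 / 0.3710 = 3.361 d.
L(t_c) = L₀ e^(−k_d t_c) = 41.2 × 0.7415 = 30.55 mg/L, and at the critical point k_r D_c = k_d L, so D_c = (0.0890/0.460) × 30.55 = 5.911 mg/L.
Minimum DO = C_s − D_c = 11.2 − 5.911 = 5.289 mg/L.
x_c = v t_c = 0.730 m/s × 3.361 d × 86400 s/d = 212000 m ≈ 212 km.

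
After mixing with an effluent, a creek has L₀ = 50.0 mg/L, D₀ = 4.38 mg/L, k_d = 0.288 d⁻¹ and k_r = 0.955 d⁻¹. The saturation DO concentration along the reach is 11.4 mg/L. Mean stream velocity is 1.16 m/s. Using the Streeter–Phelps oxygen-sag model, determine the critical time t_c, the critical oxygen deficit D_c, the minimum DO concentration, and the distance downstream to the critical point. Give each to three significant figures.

t_c ≈ 1.46 d; D_c ≈ 9.91 mg/L; min DO ≈ 1.49 mg/L; x_c ≈ 146 km

With k_r/k_d = 3.316 and 1 − D₀(k_r−k_d)/(k_d L₀) = 0.7971,
t_c = ln(3.316 × 0.7971) / (0.955 − 0.288) = ln(2.643) / 0.6670 = 0.9720/0.6670 = 1.457 d.
D_c = (k_d/k_r) L₀ e^(−k_d t_c) = (0.288/0.955) × 50.0 × e^(−0.288×1.457) = 0.3016 × 50.0 × 0.6572 = 9.910 mg/L.
Minimum DO = C_s − D_c = 11.4 − 9.910 = 1.490 mg/L.
x_c = v t_c = 1.16 m/s × 1.457 d × 86400 s/d = 146100 m ≈ 146 km.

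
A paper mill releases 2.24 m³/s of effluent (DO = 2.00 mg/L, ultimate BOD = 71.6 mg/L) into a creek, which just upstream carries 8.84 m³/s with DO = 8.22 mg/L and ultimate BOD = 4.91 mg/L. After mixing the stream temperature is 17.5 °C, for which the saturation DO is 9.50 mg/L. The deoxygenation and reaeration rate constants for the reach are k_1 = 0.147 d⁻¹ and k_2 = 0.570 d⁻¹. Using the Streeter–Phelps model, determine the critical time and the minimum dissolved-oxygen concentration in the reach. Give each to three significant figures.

Mixed DO = (8.84×8.22 + 2.24×2.00)/(8.84+2.24) = 77.14/11.08 = 6.963 mg/L.
Mixed L₀ = (8.84×4.91 + 2.24×71.6)/(11.08) = 203.8/11.08 = 18.39 mg/L.
Initial deficit D₀ = C_s − DO₀ = 9.50 − 6.963 = 2.537 mg/L.
t_c = (1/0.4230) ln[(0.570/0.147)(1 − 2.537×0.4230/(0.147×18.39))] = 2.364 × ln(2.338) = 2.008 d.
D_c = (0.147/0.570) × 18.39 × e^(−0.147×2.008) = 0.2579 × 18.39 × 0.7444 = 3.531 mg/L.
Minimum DO = 9.50 − 3.531 = 5.969 mg/L.

t_c ≈ 2.01 d; minimum DO ≈ 5.97 mg/L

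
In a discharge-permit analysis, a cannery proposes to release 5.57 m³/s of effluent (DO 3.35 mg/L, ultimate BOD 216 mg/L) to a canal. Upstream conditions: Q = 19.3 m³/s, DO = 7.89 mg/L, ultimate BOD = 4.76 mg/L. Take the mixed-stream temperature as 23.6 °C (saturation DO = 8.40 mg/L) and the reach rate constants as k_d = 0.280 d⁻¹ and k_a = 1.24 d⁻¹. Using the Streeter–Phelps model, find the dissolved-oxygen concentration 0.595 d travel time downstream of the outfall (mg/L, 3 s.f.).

Mixed DO = (19.3×7.89 + 5.57×3.35)/(19.3+5.57) = 170.9/24.87 = 6.873 mg/L.
Mixed L₀ = (19.3×4.76 + 5.57×216)/(24.87) = 1295/24.87 = 52.07 mg/L.
Initial deficit D₀ = C_s − DO₀ = 8.40 − 6.873 = 1.527 mg/L.
D(0.595) = [0.280×52.07/(1.24−0.280)](e^(−0.280×0.595) − e^(−1.24×0.595)) + 1.527 e^(−1.24×0.595)
= 15.19 × (0.8465 − 0.4782) + 1.527 × 0.4782 = 6.325 mg/L.
DO = 8.40 − 6.325 = 2.075 mg/L.

DO ≈ 2.08 mg/L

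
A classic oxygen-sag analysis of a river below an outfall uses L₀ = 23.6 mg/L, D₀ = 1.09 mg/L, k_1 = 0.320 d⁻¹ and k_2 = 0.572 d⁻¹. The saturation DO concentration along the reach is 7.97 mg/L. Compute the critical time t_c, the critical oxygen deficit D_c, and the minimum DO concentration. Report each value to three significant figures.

t_c ≈ 2.16 d; D_c ≈ 6.62 mg/L; min DO ≈ 1.35 mg/L

At the critical point dD/dt = 0, so k_1 L₀ e^(−k_1 t) = k_2 D. Substituting D(t) from the Streeter–Phelps equation and solving for t gives
t_c = ln[(k_2/k_1)(1 − D₀(k_2−k_1)/(k_1 L₀))] / (k_2−k_1).
Here k_2−k_1 = 0.2520 d⁻¹ and 1 − D₀(k_2−k_1)/(k_1 L₀) = 1 − 1.09×0.2520/(0.320×23.6) = 0.9636, so
t_c = ln(1.787 × 0.9636) / 0.2520 = 0.5438 / 0.2520 = 2.158 d.
D_c = (k_1/k_2) L₀ e^(−k_1 t_c) = (0.320/0.572) × 23.6 × e^(−0.320×2.158) = 0.5594 × 23.6 × 0.5013 = 6.619 mg/L.
Minimum DO = C_s − D_c = 7.97 − 6.619 = 1.351 mg/L.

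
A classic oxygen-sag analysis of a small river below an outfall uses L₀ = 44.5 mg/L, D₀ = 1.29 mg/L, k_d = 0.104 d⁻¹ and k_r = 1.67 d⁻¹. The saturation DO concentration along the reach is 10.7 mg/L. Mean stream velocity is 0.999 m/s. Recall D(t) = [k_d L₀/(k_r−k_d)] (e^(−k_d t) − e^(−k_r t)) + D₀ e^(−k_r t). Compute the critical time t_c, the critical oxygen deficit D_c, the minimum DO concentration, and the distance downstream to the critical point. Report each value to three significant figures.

t_c = [1/(k_r−k_d)] ln[(k_r/k_d)(1 − D₀(k_r−k_d)/(k_d L₀))]
= [1/(1.67−0.104)] ln[(1.67/0.104)(1 − 1.29×1.566/(0.104×44.5))]
= (1/1.566) ln[16.06 × 0.5635] = 0.6386 × ln(9.048) = 0.6386 × 2.203 = 1.407 d.
L(t_c) = L₀ e^(−k_d t_c) = 44.5 × 0.8639 = 38.44 mg/L, and at the critical point k_r D_c = k_d L, so D_c = (0.104/1.67) × 38.44 = 2.394 mg/L.
Minimum DO = C_s − D_c = 10.7 − 2.394 = 8.306 mg/L.
x_c = v t_c = 0.999 m/s × 1.407 d × 86400 s/d = 121400 m ≈ 121 km.

t_c ≈ 1.41 d; D_c ≈ 2.39 mg/L; min DO ≈ 8.31 mg/L; x_c ≈ 121 km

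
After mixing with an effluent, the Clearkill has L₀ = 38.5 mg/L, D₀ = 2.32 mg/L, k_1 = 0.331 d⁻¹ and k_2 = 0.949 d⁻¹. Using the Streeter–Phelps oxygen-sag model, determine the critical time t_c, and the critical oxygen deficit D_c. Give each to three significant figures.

t_c = [1/(k_2−k_1)] ln[(k_2/k_1)(1 − D₀(k_2−k_1)/(k_1 L₀))]
= [1/(0.949−0.331)] ln[(0.949/0.331)(1 − 2.32×0.6180/(0.331×38.5))]
= (1/0.6180) ln[2.867 × 0.8875] = 1.618 × ln(2.544) = 1.618 × 0.9339 = 1.511 d.
L(t_c) = L₀ e^(−k_1 t_c) = 38.5 × 0.6064 = 23.35 mg/L, and at the critical point k_2 D_c = k_1 L, so D_c = (0.331/0.949) × 23.35 = 8.143 mg/L.

t_c ≈ 1.51 d; D_c ≈ 8.14 mg/L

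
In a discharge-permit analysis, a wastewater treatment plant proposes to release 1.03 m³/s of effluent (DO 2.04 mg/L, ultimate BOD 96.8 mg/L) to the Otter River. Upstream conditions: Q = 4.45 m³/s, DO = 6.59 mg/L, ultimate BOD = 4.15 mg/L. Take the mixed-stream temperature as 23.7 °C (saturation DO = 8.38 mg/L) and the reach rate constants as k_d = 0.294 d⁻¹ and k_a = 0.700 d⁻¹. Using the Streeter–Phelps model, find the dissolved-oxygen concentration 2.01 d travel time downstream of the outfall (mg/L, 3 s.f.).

DO ≈ 2.91 mg/L

Mixed DO = (4.45×6.59 + 1.03×2.04)/(4.45+1.03) = 31.43/5.480 = 5.735 mg/L.
Mixed L₀ = (4.45×4.15 + 1.03×96.8)/(5.480) = 118.2/5.480 = 21.56 mg/L.
Initial deficit D₀ = C_s − DO₀ = 8.38 − 5.735 = 2.645 mg/L.
D(2.01) = [0.294×21.56/(0.700−0.294)](e^(−0.294×2.01) − e^(−0.700×2.01)) + 2.645 e^(−0.700×2.01)
= 15.62 × (0.5538 − 0.2449) + 2.645 × 0.2449 = 5.472 mg/L.
DO = 8.38 − 5.472 = 2.908 mg/L.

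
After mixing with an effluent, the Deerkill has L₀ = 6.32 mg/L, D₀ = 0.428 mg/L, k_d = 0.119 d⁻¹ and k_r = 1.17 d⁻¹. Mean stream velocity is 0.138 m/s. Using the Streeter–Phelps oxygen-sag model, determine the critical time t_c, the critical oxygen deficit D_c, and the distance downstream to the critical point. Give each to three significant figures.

t_c = [1/(k_r−k_d)] ln[(k_r/k_d)(1 − D₀(k_r−k_d)/(k_d L₀))]
= [1/(1.17−0.119)] ln[(1.17/0.119)(1 − 0.428×1.051/(0.119×6.32))]
= (1/1.051) ln[9.832 × 0.4019] = 0.9515 × ln(3.951) = 0.9515 × 1.374 = 1.307 d.
D_c = (k_d/k_r) L₀ e^(−k_d t_c) = (0.119/1.17) × 6.32 × e^(−0.119×1.307) = 0.1017 × 6.32 × 0.8559 = 0.5502 mg/L.
x_c = v t_c = 0.138 m/s × 1.307 d × 86400 s/d = 15590 m ≈ 15.6 km.

t_c ≈ 1.31 d; D_c ≈ 0.550 mg/L; x_c ≈ 15.6 km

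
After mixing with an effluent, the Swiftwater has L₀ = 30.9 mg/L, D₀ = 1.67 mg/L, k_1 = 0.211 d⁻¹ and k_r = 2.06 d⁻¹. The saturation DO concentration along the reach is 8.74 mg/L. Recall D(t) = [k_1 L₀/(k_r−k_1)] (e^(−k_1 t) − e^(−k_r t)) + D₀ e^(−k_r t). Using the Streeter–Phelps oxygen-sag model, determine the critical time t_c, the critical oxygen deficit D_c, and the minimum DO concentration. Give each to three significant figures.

t_c ≈ 0.885 d; D_c ≈ 2.63 mg/L; min DO ≈ 6.11 mg/L

t_c = [1/(k_r−k_1)] ln[(k_r/k_1)(1 − D₀(k_r−k_1)/(k_1 L₀))]
= [1/(2.06−0.211)] ln[(2.06/0.211)(1 − 1.67×1.849/(0.211×30.9))]
= (1/1.849) ln[9.763 × 0.5264] = 0.5408 × ln(5.139) = 0.5408 × 1.637 = 0.8853 d.
L(t_c) = L₀ e^(−k_1 t_c) = 30.9 × 0.8296 = 25.64 mg/L, and at the critical point k_r D_c = k_1 L, so D_c = (0.211/2.06) × 25.64 = 2.626 mg/L.
Minimum DO = C_s − D_c = 8.74 − 2.626 = 6.114 mg/L.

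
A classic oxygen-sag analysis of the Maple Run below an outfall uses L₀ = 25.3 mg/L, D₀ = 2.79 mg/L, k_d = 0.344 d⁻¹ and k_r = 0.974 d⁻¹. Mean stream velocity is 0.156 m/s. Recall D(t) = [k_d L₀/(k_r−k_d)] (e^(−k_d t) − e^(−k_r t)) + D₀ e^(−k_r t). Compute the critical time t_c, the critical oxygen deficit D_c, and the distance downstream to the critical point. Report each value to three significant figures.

t_c ≈ 1.29 d; D_c ≈ 5.73 mg/L; x_c ≈ 17.4 km

t_c = [1/(k_r−k_d)] ln[(k_r/k_d)(1 − D₀(k_r−k_d)/(k_d L₀))]
= [1/(0.974−0.344)] ln[(0.974/0.344)(1 − 2.79×0.6300/(0.344×25.3))]
= (1/0.6300) ln[2.831 × 0.7980] = 1.587 × ln(2.260) = 1.587 × 0.8152 = 1.294 d.
D_c = (k_d/k_r) L₀ e^(−k_d t_c) = (0.344/0.974) × 25.3 × e^(−0.344×1.294) = 0.3532 × 25.3 × 0.6408 = 5.725 mg/L.
x_c = v t_c = 0.156 m/s × 1.294 d × 86400 s/d = 17440 m ≈ 17.4 km.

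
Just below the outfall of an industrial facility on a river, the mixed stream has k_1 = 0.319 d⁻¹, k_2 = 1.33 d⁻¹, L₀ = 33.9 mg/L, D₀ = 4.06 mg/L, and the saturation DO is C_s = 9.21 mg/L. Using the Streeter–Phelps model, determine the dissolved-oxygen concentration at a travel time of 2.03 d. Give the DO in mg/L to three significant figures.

DO ≈ 4.06 mg/L

k_1 L₀/(k_2−k_1) = 0.319×33.9/(1.33−0.319) = 10.81/1.011 = 10.70 mg/L.
e^(−k_1 t) = e^(−0.319×2.030) = 0.5233; e^(−k_2 t) = e^(−1.33×2.030) = 0.06721.
D = 10.70 × (0.5233 − 0.06721) + 4.06 × 0.06721 = 4.879 + 0.2729 = 5.152 mg/L.
DO = C_s − D = 9.21 − 5.152 = 4.058 mg/L.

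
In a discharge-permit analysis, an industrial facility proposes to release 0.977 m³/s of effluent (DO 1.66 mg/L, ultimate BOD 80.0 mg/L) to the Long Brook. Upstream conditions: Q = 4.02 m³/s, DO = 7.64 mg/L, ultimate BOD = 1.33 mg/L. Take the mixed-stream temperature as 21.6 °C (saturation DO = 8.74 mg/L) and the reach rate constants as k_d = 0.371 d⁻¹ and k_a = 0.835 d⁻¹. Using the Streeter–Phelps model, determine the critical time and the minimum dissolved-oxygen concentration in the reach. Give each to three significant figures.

Mixed DO = (4.02×7.64 + 0.977×1.66)/(4.02+0.977) = 32.33/4.997 = 6.471 mg/L.
Mixed L₀ = (4.02×1.33 + 0.977×80.0)/(4.997) = 83.51/4.997 = 16.71 mg/L.
Initial deficit D₀ = C_s − DO₀ = 8.74 − 6.471 = 2.269 mg/L.
t_c = (1/0.4640) ln[(0.835/0.371)(1 − 2.269×0.4640/(0.371×16.71))] = 2.155 × ln(1.868) = 1.347 d.
D_c = (0.371/0.835) × 16.71 × e^(−0.371×1.347) = 0.4443 × 16.71 × 0.6066 = 4.504 mg/L.
Minimum DO = 8.74 − 4.504 = 4.236 mg/L.

t_c ≈ 1.35 d; minimum DO ≈ 4.24 mg/L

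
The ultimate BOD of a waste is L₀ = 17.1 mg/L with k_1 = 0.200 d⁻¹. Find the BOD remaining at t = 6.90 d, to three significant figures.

L ≈ 4.30 mg/L

L_t = L₀ e^(−k_1 t) = 17.1 × e^(−0.200×6.90) = 17.1 × 0.2516 = 4.302 mg/L.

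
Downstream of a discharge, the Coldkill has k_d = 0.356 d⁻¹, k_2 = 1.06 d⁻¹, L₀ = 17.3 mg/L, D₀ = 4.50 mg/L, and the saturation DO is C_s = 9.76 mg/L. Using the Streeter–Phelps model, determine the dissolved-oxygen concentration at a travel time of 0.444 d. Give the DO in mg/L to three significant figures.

DO ≈ 4.94 mg/L

k_d L₀/(k_2−k_d) = 0.356×17.3/(1.06−0.356) = 6.159/0.7040 = 8.748 mg/L.
e^(−k_d t) = e^(−0.356×0.4440) = 0.8538; e^(−k_2 t) = e^(−1.06×0.4440) = 0.6246.
D = 8.748 × (0.8538 − 0.6246) + 4.50 × 0.6246 = 2.005 + 2.811 = 4.816 mg/L.
DO = C_s − D = 9.76 − 4.816 = 4.944 mg/L.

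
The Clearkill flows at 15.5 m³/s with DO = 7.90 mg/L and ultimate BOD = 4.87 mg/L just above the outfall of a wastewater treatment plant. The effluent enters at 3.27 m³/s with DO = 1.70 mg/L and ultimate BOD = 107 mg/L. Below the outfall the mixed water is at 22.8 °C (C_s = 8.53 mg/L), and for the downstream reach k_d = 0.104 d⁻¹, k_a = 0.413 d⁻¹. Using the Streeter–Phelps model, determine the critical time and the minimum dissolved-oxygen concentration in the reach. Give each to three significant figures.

Mixed DO = (15.5×7.90 + 3.27×1.70)/(15.5+3.27) = 128.0/18.77 = 6.820 mg/L.
Mixed L₀ = (15.5×4.87 + 3.27×107)/(18.77) = 425.4/18.77 = 22.66 mg/L.
Initial deficit D₀ = C_s − DO₀ = 8.53 − 6.820 = 1.710 mg/L.
t_c = (1/0.3090) ln[(0.413/0.104)(1 − 1.710×0.3090/(0.104×22.66))] = 3.236 × ln(3.081) = 3.641 d.
D_c = (0.104/0.413) × 22.66 × e^(−0.104×3.641) = 0.2518 × 22.66 × 0.6847 = 3.908 mg/L.
Minimum DO = 8.53 − 3.908 = 4.622 mg/L.

t_c ≈ 3.64 d; minimum DO ≈ 4.62 mg/L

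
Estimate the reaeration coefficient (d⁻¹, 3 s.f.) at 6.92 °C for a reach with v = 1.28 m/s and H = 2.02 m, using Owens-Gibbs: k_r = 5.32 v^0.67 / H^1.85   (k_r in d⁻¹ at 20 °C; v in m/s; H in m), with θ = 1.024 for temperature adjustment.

k_r ≈ 1.25 d⁻¹

k_r(20) = 5.32 × 1.28^0.67 / 2.02^1.85 = 5.32 × 1.180 / 3.672 = 1.709 d⁻¹.
k_r(6.92) = 1.709 × 1.024^(6.92−20) = 1.709 × 0.7333 = 1.253 d⁻¹.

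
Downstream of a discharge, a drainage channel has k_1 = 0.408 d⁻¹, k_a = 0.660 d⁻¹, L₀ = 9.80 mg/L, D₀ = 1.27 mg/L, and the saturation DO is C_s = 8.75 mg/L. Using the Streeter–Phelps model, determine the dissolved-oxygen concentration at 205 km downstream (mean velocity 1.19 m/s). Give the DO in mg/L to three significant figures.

DO ≈ 5.63 mg/L

Travel time t = x/v = 205 km / (1.19 m/s) = 205000 m / 1.19 m/s = 172300 s = 1.994 d.
k_1 L₀/(k_a−k_1) = 0.408×9.80/(0.660−0.408) = 3.998/0.2520 = 15.87 mg/L.
e^(−k_1 t) = e^(−0.408×1.994) = 0.4433; e^(−k_a t) = e^(−0.660×1.994) = 0.2682.
D = 15.87 × (0.4433 − 0.2682) + 1.27 × 0.2682 = 2.778 + 0.3406 = 3.119 mg/L.
DO = C_s − D = 8.75 − 3.119 = 5.631 mg/L.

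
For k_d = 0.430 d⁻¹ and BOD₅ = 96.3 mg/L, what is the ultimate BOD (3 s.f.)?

BOD₅ = L₀(1 − e^(−5k_d)) ⇒ L₀ = BOD₅ / (1 − e^(−5×0.430))
= 96.3 / (1 − 0.1165) = 96.3 / 0.8835 = 109.0 mg/L.

L₀ ≈ 109 mg/L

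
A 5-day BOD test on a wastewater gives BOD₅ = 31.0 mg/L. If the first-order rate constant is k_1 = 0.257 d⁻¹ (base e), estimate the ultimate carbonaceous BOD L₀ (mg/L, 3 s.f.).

L₀ ≈ 42.9 mg/L

BOD₅ = L₀(1 − e^(−5k_1)) ⇒ L₀ = BOD₅ / (1 − e^(−5×0.257))
= 31.0 / (1 − 0.2767) = 31.0 / 0.7233 = 42.86 mg/L.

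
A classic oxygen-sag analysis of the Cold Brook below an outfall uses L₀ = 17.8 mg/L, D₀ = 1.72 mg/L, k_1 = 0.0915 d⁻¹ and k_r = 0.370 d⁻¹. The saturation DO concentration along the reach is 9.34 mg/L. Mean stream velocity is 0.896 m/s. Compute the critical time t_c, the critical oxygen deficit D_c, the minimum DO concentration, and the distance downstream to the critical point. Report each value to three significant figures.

At the critical point dD/dt = 0, so k_1 L₀ e^(−k_1 t) = k_r D. Substituting D(t) from the Streeter–Phelps equation and solving for t gives
t_c = ln[(k_r/k_1)(1 − D₀(k_r−k_1)/(k_1 L₀))] / (k_r−k_1).
Here k_r−k_1 = 0.2785 d⁻¹ and 1 − D₀(k_r−k_1)/(k_1 L₀) = 1 − 1.72×0.2785/(0.0915×17.8) = 0.7059, so
t_c = ln(4.044 × 0.7059) / 0.2785 = 1.049 / 0.2785 = 3.766 d.
L(t_c) = L₀ e^(−k_1 t_c) = 17.8 × 0.7085 = 12.61 mg/L, and at the critical point k_r D_c = k_1 L, so D_c = (0.0915/0.370) × 12.61 = 3.119 mg/L.
Minimum DO = C_s − D_c = 9.34 − 3.119 = 6.221 mg/L.
x_c = v t_c = 0.896 m/s × 3.766 d × 86400 s/d = 291600 m ≈ 292 km.

t_c ≈ 3.77 d; D_c ≈ 3.12 mg/L; min DO ≈ 6.22 mg/L; x_c ≈ 292 km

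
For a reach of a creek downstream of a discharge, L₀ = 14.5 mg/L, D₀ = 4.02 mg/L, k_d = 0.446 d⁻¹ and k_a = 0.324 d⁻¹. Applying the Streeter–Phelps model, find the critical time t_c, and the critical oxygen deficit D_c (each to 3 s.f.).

t_c ≈ 2.02 d; D_c ≈ 8.11 mg/L

t_c = [1/(k_a−k_d)] ln[(k_a/k_d)(1 − D₀(k_a−k_d)/(k_d L₀))]
= [1/(0.324−0.446)] ln[(0.324/0.446)(1 − 4.02×-0.1220/(0.446×14.5))]
= (1/-0.1220) ln[0.7265 × 1.076] = -8.197 × ln(0.7815) = -8.197 × -0.2465 = 2.020 d.
D_c = (k_d/k_a) L₀ e^(−k_d t_c) = (0.446/0.324) × 14.5 × e^(−0.446×2.020) = 1.377 × 14.5 × 0.4061 = 8.107 mg/L.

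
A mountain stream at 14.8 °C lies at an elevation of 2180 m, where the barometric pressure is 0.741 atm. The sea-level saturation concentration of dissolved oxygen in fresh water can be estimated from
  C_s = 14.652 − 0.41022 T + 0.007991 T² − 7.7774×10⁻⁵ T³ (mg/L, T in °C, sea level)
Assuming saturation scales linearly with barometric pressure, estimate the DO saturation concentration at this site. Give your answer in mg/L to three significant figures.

C_s ≈ 7.47 mg/L

At sea level: C_s = 14.652 − 0.41022×14.8 + 0.007991×14.8² − 7.7774×10⁻⁵×14.8³ = 10.08 mg/L.
Pressure correction: C_s' = 10.08 × 0.741 = 7.469 mg/L.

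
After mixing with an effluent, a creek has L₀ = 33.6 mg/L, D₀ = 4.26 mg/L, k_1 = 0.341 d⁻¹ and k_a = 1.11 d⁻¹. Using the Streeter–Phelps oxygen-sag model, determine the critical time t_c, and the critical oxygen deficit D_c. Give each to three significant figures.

t_c ≈ 1.10 d; D_c ≈ 7.10 mg/L

With k_a/k_1 = 3.255 and 1 − D₀(k_a−k_1)/(k_1 L₀) = 0.7141,
t_c = ln(3.255 × 0.7141) / (1.11 − 0.341) = ln(2.324) / 0.7690 = 0.8435/0.7690 = 1.097 d.
L(t_c) = L₀ e^(−k_1 t_c) = 33.6 × 0.6880 = 23.12 mg/L, and at the critical point k_a D_c = k_1 L, so D_c = (0.341/1.11) × 23.12 = 7.101 mg/L.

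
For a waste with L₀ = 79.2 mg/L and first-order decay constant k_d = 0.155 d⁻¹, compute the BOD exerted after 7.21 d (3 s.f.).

y ≈ 53.3 mg/L

y_t = L₀(1 − e^(−k_d t)) = 79.2 × (1 − e^(−0.155×7.21))
= 79.2 × (1 − 0.3271) = 79.2 × 0.6729 = 53.30 mg/L.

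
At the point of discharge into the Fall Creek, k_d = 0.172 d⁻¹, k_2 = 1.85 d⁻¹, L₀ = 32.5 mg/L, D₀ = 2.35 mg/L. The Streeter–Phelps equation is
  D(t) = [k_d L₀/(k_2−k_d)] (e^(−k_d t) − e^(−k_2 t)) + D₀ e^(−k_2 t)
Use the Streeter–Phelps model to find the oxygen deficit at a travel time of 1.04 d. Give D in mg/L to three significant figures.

D ≈ 2.64 mg/L

k_d L₀/(k_2−k_d) = 0.172×32.5/(1.85−0.172) = 5.590/1.678 = 3.331 mg/L.
e^(−k_d t) = e^(−0.172×1.040) = 0.8362; e^(−k_2 t) = e^(−1.85×1.040) = 0.1460.
D = 3.331 × (0.8362 − 0.1460) + 2.35 × 0.1460 = 2.299 + 0.3432 = 2.642 mg/L.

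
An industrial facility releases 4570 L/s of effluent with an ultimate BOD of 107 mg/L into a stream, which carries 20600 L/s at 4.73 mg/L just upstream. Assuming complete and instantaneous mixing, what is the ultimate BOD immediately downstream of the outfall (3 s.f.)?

Flow-weighted mixing: C = (Q_r C_r + Q_w C_w)/(Q_r + Q_w)
= (20600×4.73 + 4570×107)/(20600 + 4570) = 586400/25170 = 23.30 mg/L.

23.3 mg/L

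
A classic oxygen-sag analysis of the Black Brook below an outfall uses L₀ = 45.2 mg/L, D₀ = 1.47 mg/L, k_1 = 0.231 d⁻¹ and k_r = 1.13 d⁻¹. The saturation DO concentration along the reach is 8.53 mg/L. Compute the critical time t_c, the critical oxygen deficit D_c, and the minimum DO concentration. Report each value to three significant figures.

At the critical point dD/dt = 0, so k_1 L₀ e^(−k_1 t) = k_r D. Substituting D(t) from the Streeter–Phelps equation and solving for t gives
t_c = ln[(k_r/k_1)(1 − D₀(k_r−k_1)/(k_1 L₀))] / (k_r−k_1).
Here k_r−k_1 = 0.8990 d⁻¹ and 1 − D₀(k_r−k_1)/(k_1 L₀) = 1 − 1.47×0.8990/(0.231×45.2) = 0.8734, so
t_c = ln(4.892 × 0.8734) / 0.8990 = 1.452 / 0.8990 = 1.615 d.
D_c = (k_1/k_r) L₀ e^(−k_1 t_c) = (0.231/1.13) × 45.2 × e^(−0.231×1.615) = 0.2044 × 45.2 × 0.6886 = 6.362 mg/L.
Minimum DO = C_s − D_c = 8.53 − 6.362 = 2.168 mg/L.

t_c ≈ 1.62 d; D_c ≈ 6.36 mg/L; min DO ≈ 2.17 mg/L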